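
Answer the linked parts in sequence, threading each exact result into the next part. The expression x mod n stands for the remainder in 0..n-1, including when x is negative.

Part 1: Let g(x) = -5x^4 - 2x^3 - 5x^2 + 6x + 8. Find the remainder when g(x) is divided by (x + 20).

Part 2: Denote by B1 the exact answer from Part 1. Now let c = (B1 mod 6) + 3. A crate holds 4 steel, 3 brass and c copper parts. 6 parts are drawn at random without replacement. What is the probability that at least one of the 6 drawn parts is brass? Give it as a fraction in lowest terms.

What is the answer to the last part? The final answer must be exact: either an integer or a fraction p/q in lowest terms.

Part 1: remainder = value at the root: -5*(-20)^4 - 2*(-20)^3 - 5*(-20)^2 + 6*(-20)^1 + 8 = (-800000) + (16000) + (-2000) + (-120) + (8) = -786112; answer -786112
Part 2: B1 = -786112; c = 5; total draws C(12,6) = 924; complement C(9,6) = 84; favorable 924 - 84 = 840; P = 10/11; answer 10/11

10/11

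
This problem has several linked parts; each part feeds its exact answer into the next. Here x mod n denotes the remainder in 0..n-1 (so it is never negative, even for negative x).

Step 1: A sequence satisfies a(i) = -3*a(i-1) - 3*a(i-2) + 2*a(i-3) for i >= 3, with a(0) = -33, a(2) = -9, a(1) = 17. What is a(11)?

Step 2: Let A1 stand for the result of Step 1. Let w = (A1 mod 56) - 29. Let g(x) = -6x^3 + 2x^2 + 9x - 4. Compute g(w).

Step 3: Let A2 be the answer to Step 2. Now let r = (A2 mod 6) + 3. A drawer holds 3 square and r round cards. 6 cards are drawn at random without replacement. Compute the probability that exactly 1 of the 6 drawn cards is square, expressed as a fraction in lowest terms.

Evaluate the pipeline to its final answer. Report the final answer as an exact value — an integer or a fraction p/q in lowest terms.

3/28

Step 1: a(3) = -3*(-9) - 3*(17) + 2*(-33) = -90; iterating: a(3)=-90, a(4)=331, a(5)=-741, a(6)=1050, a(7)=-265, a(8)=-3837, a(9)=14406, a(10)=-32237, a(11)=45819; answer 45819
Step 2: A1 = 45819; w = -18; -6*(-18)^3 + 2*(-18)^2 + 9*(-18)^1 - 4 = (34992) + (648) + (-162) + (-4) = 35474; answer 35474
Step 3: A2 = 35474; r = 5; total draws C(8,6) = 28; favorable C(3,1)*C(5,5) = 3; P = 3/28; answer 3/28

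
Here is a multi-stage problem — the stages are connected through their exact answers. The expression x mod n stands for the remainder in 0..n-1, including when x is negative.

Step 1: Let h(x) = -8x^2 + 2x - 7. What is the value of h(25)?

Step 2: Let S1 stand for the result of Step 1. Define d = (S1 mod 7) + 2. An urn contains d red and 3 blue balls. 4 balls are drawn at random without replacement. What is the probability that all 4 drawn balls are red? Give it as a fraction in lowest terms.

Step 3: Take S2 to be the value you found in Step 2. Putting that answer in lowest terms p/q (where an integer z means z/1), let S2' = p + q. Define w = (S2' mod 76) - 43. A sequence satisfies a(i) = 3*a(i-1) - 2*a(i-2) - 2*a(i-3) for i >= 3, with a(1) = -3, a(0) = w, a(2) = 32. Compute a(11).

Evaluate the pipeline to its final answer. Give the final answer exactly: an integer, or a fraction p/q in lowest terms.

Step 1: -8*(25)^2 + 2*(25)^1 - 7 = (-5000) + (50) + (-7) = -4957; answer -4957
Step 2: S1 = -4957; d = 8; total draws C(11,4) = 330; favorable C(8,4) = 70; P = 7/33; answer 7/33
Step 3: S2 = 7/33; threaded value p + q = 40; w = -3; a(3) = 3*(32) - 2*(-3) - 2*(-3) = 108; iterating: a(3)=108, a(4)=266, a(5)=518, a(6)=806, a(7)=850, a(8)=-98, a(9)=-3606, a(10)=-12322, a(11)=-29558; answer -29558

-29558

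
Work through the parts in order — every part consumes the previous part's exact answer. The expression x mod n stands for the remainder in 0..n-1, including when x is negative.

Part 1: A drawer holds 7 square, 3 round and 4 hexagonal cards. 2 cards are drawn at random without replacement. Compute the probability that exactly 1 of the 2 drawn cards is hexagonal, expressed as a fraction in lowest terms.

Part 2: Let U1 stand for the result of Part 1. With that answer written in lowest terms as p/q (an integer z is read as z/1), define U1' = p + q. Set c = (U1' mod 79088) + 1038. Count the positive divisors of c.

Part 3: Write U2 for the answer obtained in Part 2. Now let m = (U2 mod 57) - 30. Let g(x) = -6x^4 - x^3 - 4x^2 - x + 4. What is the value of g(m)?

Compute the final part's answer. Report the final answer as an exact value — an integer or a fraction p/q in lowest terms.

-2726954

Part 1: total draws C(14,2) = 91; favorable C(4,1)*C(10,1) = 40; P = 40/91; answer 40/91
Part 2: U1 = 40/91; threaded value p + q = 131; c = 1169; 1169 = 7 * 167; number of divisors = (1+1) * (1+1) = 4; answer 4
Part 3: U2 = 4; m = -26; -6*(-26)^4 - 1*(-26)^3 - 4*(-26)^2 - 1*(-26)^1 + 4 = (-2741856) + (17576) + (-2704) + (26) + (4) = -2726954; answer -2726954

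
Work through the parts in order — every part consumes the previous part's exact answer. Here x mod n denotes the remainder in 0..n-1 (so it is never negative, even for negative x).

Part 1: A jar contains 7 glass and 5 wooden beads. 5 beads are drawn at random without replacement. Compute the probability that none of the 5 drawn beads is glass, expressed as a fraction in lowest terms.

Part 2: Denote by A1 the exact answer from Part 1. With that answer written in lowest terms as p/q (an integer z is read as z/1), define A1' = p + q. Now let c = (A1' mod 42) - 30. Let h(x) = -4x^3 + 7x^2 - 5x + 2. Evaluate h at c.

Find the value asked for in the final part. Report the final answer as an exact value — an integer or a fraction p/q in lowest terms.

-1062

Part 1: total draws C(12,5) = 792; favorable C(5,5) = 1; P = 1/792; answer 1/792
Part 2: A1 = 1/792; threaded value p + q = 793; c = 7; -4*(7)^3 + 7*(7)^2 - 5*(7)^1 + 2 = (-1372) + (343) + (-35) + (2) = -1062; answer -1062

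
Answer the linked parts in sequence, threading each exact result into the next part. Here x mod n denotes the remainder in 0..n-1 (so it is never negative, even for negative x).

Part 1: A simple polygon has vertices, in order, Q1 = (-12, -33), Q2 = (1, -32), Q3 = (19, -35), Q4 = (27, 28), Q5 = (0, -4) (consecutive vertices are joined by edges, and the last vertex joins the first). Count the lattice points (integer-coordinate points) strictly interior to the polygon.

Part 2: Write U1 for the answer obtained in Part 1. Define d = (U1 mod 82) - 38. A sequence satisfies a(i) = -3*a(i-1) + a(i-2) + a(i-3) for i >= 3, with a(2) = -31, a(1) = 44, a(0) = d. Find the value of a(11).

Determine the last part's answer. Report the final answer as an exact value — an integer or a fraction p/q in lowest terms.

1065828

Part 1: cross terms: (-12*-32 - 1*-33)=417, (1*-35 - 19*-32)=573, (19*28 - 27*-35)=1477, (27*-4 - 0*28)=-108, (0*-33 - -12*-4)=-48; twice the area = |2311| = 2311; area = 2311/2; boundary points = 1 + 3 + 1 + 1 + 1 = 7; strictly interior points = area - boundary/2 + 1 = 1153; answer 1153
Part 2: U1 = 1153; d = -33; a(3) = -3*(-31) + 1*(44) + 1*(-33) = 104; iterating: a(3)=104, a(4)=-299, a(5)=970, a(6)=-3105, a(7)=9986, a(8)=-32093, a(9)=103160, a(10)=-331587, a(11)=1065828; answer 1065828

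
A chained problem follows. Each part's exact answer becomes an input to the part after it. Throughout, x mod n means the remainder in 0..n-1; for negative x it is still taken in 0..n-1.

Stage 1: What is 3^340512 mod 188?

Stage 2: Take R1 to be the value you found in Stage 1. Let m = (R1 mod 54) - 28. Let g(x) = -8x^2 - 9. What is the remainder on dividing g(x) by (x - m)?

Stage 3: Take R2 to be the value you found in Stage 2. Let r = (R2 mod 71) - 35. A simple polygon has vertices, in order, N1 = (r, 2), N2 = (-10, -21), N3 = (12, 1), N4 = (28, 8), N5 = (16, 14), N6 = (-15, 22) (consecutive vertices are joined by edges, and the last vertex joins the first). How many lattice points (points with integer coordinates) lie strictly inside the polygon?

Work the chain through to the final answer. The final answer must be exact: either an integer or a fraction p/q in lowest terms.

Stage 1: squarings mod 188: 3^1=3, 3^2=9, 3^4=81, 3^8=169, 3^16=173, 3^32=37, 3^64=53, 3^128=177, 3^256=121, 3^512=165, 3^1024=153, 3^2048=97, 3^4096=9, 3^8192=81, 3^16384=169, 3^32768=173, 3^65536=37, 3^131072=53, 3^262144=177; 3^340512 = 3^32 * 3^512 * 3^4096 * 3^8192 * 3^65536 * 3^262144 = 101 (mod 188); answer 101
Stage 2: R1 = 101; m = 19; remainder = value at the root: -8*(19)^2 - 9 = (-2888) + (-9) = -2897; answer -2897
Stage 3: R2 = -2897; r = -21; cross terms: (-21*-21 - -10*2)=461, (-10*1 - 12*-21)=242, (12*8 - 28*1)=68, (28*14 - 16*8)=264, (16*22 - -15*14)=562, (-15*2 - -21*22)=432; twice the area = |2029| = 2029; area = 2029/2; boundary points = 1 + 22 + 1 + 6 + 1 + 2 = 33; strictly interior points = area - boundary/2 + 1 = 999; answer 999

999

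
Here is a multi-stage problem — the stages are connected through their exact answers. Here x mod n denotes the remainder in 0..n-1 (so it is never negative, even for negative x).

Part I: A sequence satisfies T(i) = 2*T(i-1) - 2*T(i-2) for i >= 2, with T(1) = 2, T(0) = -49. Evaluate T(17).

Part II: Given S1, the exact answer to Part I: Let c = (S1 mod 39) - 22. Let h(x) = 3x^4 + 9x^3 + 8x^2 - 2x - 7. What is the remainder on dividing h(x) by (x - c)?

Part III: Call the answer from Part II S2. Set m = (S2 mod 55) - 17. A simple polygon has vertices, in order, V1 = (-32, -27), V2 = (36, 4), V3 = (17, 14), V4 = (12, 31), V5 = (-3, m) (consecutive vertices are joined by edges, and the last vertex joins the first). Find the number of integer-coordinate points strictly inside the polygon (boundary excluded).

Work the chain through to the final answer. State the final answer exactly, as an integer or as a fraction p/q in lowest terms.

Part I: T(2) = 2*(2) - 2*(-49) = 102; iterating: T(2)=102, T(3)=200, T(4)=196, T(5)=-8, T(6)=-408, T(7)=-800, T(8)=-784, T(9)=32, T(10)=1632, T(11)=3200, T(12)=3136, T(13)=-128, T(14)=-6528, T(15)=-12800, T(16)=-12544, T(17)=512; answer 512
Part II: S1 = 512; c = -17; remainder = value at the root: 3*(-17)^4 + 9*(-17)^3 + 8*(-17)^2 - 2*(-17)^1 - 7 = (250563) + (-44217) + (2312) + (34) + (-7) = 208685; answer 208685
Part III: S2 = 208685; m = -2; cross terms: (-32*4 - 36*-27)=844, (36*14 - 17*4)=436, (17*31 - 12*14)=359, (12*-2 - -3*31)=69, (-3*-27 - -32*-2)=17; twice the area = |1725| = 1725; area = 1725/2; boundary points = 1 + 1 + 1 + 3 + 1 = 7; strictly interior points = area - boundary/2 + 1 = 860; answer 860

860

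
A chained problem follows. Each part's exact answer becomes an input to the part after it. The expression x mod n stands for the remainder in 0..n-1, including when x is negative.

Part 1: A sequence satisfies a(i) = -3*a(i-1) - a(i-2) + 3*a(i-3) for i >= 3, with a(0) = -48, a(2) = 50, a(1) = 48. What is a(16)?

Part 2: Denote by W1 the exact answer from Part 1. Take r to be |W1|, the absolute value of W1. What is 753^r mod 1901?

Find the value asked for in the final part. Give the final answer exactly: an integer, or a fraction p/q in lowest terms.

Part 1: a(3) = -3*(50) - 1*(48) + 3*(-48) = -342; iterating: a(3)=-342, a(4)=1120, a(5)=-2868, a(6)=6458, a(7)=-13146, a(8)=24376, a(9)=-40608, a(10)=58010, a(11)=-60294, a(12)=1048, a(13)=231180, a(14)=-875470, a(15)=2398374, a(16)=-5626112; answer -5626112
Part 2: W1 = -5626112; r = 5626112; squarings mod 1901: 753^1=753, 753^2=511, 753^4=684, 753^8=210, 753^16=377, 753^32=1455, 753^64=1212, 753^128=1372, 753^256=394, 753^512=1255, 753^1024=997, 753^2048=1687, 753^4096=172, 753^8192=1069, 753^16384=260, 753^32768=1065, 753^65536=1229, 753^131072=1047, 753^262144=1233, 753^524288=1390, 753^1048576=684, 753^2097152=210, 753^4194304=377; 753^5626112 = 753^256 * 753^2048 * 753^4096 * 753^16384 * 753^32768 * 753^65536 * 753^262144 * 753^1048576 * 753^4194304 = 1069 (mod 1901); answer 1069

1069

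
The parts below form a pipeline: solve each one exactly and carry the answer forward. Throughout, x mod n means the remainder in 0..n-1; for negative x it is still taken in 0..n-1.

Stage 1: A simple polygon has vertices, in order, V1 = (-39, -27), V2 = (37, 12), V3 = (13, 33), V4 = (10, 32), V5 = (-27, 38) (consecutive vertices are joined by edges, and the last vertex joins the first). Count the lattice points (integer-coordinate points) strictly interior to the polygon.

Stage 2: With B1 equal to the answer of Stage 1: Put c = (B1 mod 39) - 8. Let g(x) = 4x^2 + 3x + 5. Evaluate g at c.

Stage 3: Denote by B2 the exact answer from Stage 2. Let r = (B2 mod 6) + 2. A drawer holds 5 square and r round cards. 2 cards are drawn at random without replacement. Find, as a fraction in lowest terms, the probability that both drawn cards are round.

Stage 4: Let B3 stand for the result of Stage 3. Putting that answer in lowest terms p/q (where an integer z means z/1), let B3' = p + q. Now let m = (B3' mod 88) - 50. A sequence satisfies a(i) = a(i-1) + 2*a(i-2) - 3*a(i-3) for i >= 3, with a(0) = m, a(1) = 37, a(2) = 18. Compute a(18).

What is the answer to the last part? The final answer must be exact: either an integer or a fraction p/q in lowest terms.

-23987

Stage 1: cross terms: (-39*12 - 37*-27)=531, (37*33 - 13*12)=1065, (13*32 - 10*33)=86, (10*38 - -27*32)=1244, (-27*-27 - -39*38)=2211; twice the area = |5137| = 5137; area = 5137/2; boundary points = 1 + 3 + 1 + 1 + 1 = 7; strictly interior points = area - boundary/2 + 1 = 2566; answer 2566
Stage 2: B1 = 2566; c = 23; 4*(23)^2 + 3*(23)^1 + 5 = (2116) + (69) + (5) = 2190; answer 2190
Stage 3: B2 = 2190; r = 2; total draws C(7,2) = 21; favorable C(2,2) = 1; P = 1/21; answer 1/21
Stage 4: B3 = 1/21; threaded value p + q = 22; m = -28; a(3) = 1*(18) + 2*(37) - 3*(-28) = 176; iterating: a(3)=176, a(4)=101, a(5)=399, a(6)=73, a(7)=568, a(8)=-483, a(9)=434, a(10)=-2236, a(11)=81, a(12)=-5693, a(13)=1177, a(14)=-10452, a(15)=8981, a(16)=-15454, a(17)=33864, a(18)=-23987; answer -23987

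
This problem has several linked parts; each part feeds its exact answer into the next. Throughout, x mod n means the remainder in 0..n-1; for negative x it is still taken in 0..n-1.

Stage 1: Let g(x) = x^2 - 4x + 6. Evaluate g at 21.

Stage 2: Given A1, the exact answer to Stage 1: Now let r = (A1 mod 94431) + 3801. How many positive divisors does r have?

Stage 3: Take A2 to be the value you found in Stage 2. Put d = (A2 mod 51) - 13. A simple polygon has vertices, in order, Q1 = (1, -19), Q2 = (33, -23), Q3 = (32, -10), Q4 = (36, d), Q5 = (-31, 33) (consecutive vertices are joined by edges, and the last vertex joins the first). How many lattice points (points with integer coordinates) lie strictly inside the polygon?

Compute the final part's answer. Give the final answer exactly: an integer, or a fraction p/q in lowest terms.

1521

Stage 1: 1*(21)^2 - 4*(21)^1 + 6 = (441) + (-84) + (6) = 363; answer 363
Stage 2: A1 = 363; r = 4164; 4164 = 2^2 * 3 * 347; number of divisors = (2+1) * (1+1) * (1+1) = 12; answer 12
Stage 3: A2 = 12; d = -1; cross terms: (1*-23 - 33*-19)=604, (33*-10 - 32*-23)=406, (32*-1 - 36*-10)=328, (36*33 - -31*-1)=1157, (-31*-19 - 1*33)=556; twice the area = |3051| = 3051; area = 3051/2; boundary points = 4 + 1 + 1 + 1 + 4 = 11; strictly interior points = area - boundary/2 + 1 = 1521; answer 1521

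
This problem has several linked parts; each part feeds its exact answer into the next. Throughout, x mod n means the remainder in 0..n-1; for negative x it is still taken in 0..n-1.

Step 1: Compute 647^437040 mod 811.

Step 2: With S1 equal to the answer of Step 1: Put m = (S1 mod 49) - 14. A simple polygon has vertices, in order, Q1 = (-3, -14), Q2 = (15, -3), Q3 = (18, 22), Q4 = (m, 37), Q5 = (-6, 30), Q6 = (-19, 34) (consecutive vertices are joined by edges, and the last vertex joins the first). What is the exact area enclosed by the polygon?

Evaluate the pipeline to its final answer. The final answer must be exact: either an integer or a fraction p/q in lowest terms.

2369/2

Step 1: squarings mod 811: 647^1=647, 647^2=133, 647^4=658, 647^8=701, 647^16=746, 647^32=170, 647^64=515, 647^128=28, 647^256=784, 647^512=729, 647^1024=236, 647^2048=548, 647^4096=234, 647^8192=419, 647^16384=385, 647^32768=623, 647^65536=471, 647^131072=438, 647^262144=448; 647^437040 = 647^16 * 647^32 * 647^256 * 647^512 * 647^2048 * 647^8192 * 647^32768 * 647^131072 * 647^262144 = 130 (mod 811); answer 130
Step 2: S1 = 130; m = 18; cross terms: (-3*-3 - 15*-14)=219, (15*22 - 18*-3)=384, (18*37 - 18*22)=270, (18*30 - -6*37)=762, (-6*34 - -19*30)=366, (-19*-14 - -3*34)=368; twice the area = |2369| = 2369; area = 2369/2; answer 2369/2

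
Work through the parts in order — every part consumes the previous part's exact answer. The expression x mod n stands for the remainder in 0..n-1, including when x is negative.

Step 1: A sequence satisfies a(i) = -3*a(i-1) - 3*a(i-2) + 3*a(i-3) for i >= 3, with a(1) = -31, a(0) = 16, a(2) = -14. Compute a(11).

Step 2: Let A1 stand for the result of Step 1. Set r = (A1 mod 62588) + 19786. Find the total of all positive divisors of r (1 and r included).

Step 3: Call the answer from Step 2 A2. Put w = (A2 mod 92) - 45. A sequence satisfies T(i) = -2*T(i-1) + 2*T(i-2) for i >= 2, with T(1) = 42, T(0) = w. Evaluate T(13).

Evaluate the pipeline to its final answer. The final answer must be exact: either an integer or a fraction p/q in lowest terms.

9422208

Step 1: a(3) = -3*(-14) - 3*(-31) + 3*(16) = 183; iterating: a(3)=183, a(4)=-600, a(5)=1209, a(6)=-1278, a(7)=-1593, a(8)=12240, a(9)=-35775, a(10)=65826, a(11)=-53433; answer -53433
Step 2: A1 = -53433; r = 28941; 28941 = 3 * 11 * 877; sigma = (1 + 3) * (1 + 11) * (1 + 877) = 4 * 12 * 878 = 42144; answer 42144
Step 3: A2 = 42144; w = -37; T(2) = -2*(42) + 2*(-37) = -158; iterating: T(2)=-158, T(3)=400, T(4)=-1116, T(5)=3032, T(6)=-8296, T(7)=22656, T(8)=-61904, T(9)=169120, T(10)=-462048, T(11)=1262336, T(12)=-3448768, T(13)=9422208; answer 9422208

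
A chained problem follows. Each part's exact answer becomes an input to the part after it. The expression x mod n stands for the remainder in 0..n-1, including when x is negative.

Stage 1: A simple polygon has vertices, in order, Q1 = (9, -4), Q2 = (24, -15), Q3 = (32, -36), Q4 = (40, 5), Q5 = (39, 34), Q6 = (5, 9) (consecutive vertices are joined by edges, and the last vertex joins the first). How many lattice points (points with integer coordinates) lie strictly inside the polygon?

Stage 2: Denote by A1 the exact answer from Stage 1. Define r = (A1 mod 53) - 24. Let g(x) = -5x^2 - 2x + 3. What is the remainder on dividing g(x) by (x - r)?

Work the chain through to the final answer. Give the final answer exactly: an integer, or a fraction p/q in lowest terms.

Stage 1: cross terms: (9*-15 - 24*-4)=-39, (24*-36 - 32*-15)=-384, (32*5 - 40*-36)=1600, (40*34 - 39*5)=1165, (39*9 - 5*34)=181, (5*-4 - 9*9)=-101; twice the area = |2422| = 2422; area = 1211; boundary points = 1 + 1 + 1 + 1 + 1 + 1 = 6; strictly interior points = area - boundary/2 + 1 = 1209; answer 1209
Stage 2: A1 = 1209; r = 19; remainder = value at the root: -5*(19)^2 - 2*(19)^1 + 3 = (-1805) + (-38) + (3) = -1840; answer -1840

-1840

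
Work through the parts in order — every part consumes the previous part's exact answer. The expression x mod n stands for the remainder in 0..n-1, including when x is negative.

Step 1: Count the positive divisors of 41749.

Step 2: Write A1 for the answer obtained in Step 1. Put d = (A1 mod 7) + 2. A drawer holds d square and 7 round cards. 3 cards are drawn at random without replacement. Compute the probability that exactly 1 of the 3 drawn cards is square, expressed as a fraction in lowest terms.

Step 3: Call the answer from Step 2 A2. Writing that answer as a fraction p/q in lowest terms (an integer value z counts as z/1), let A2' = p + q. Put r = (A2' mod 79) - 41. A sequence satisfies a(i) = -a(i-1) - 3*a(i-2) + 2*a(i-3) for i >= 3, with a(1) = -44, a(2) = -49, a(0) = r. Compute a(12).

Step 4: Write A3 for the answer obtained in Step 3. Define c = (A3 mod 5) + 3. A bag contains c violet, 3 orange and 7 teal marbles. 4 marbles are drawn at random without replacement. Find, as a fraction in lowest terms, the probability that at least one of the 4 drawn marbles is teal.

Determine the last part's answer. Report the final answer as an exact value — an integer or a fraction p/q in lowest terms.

31/34

Step 1: 41749 = 83 * 503; number of divisors = (1+1) * (1+1) = 4; answer 4
Step 2: A1 = 4; d = 6; total draws C(13,3) = 286; favorable C(6,1)*C(7,2) = 126; P = 63/143; answer 63/143
Step 3: A2 = 63/143; threaded value p + q = 206; r = 7; a(3) = -1*(-49) - 3*(-44) + 2*(7) = 195; iterating: a(3)=195, a(4)=-136, a(5)=-547, a(6)=1345, a(7)=24, a(8)=-5153, a(9)=7771, a(10)=7736, a(11)=-41355, a(12)=33689; answer 33689
Step 4: A3 = 33689; c = 7; total draws C(17,4) = 2380; complement C(10,4) = 210; favorable 2380 - 210 = 2170; P = 31/34; answer 31/34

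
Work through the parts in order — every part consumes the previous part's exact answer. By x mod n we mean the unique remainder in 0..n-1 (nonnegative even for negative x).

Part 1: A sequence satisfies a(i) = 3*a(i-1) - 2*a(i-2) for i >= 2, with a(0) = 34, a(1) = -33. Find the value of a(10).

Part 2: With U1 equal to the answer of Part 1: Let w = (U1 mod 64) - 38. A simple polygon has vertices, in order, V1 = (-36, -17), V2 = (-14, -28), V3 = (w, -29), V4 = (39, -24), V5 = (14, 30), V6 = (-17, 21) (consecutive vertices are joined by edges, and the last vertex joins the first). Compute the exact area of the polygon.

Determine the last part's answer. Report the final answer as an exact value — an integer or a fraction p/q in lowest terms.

2829

Part 1: a(2) = 3*(-33) - 2*(34) = -167; iterating: a(2)=-167, a(3)=-435, a(4)=-971, a(5)=-2043, a(6)=-4187, a(7)=-8475, a(8)=-17051, a(9)=-34203, a(10)=-68507; answer -68507
Part 2: U1 = -68507; w = -1; cross terms: (-36*-28 - -14*-17)=770, (-14*-29 - -1*-28)=378, (-1*-24 - 39*-29)=1155, (39*30 - 14*-24)=1506, (14*21 - -17*30)=804, (-17*-17 - -36*21)=1045; twice the area = |5658| = 5658; area = 2829; answer 2829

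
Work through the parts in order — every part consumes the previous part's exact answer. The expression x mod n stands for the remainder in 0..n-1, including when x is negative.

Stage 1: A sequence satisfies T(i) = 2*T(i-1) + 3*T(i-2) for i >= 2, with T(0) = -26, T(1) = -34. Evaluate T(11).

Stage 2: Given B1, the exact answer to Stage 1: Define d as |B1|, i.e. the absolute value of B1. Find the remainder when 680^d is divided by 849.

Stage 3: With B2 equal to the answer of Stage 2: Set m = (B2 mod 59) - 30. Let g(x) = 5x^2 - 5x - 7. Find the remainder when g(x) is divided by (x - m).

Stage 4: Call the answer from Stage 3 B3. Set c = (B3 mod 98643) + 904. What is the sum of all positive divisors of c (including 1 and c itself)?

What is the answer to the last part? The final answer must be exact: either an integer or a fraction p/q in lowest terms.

1680

Stage 1: T(2) = 2*(-34) + 3*(-26) = -146; iterating: T(2)=-146, T(3)=-394, T(4)=-1226, T(5)=-3634, T(6)=-10946, T(7)=-32794, T(8)=-98426, T(9)=-295234, T(10)=-885746, T(11)=-2657194; answer -2657194
Stage 2: B1 = -2657194; d = 2657194; squarings mod 849: 680^1=680, 680^2=544, 680^4=484, 680^8=781, 680^16=379, 680^32=160, 680^64=130, 680^128=769, 680^256=457, 680^512=844, 680^1024=25, 680^2048=625, 680^4096=85, 680^8192=433, 680^16384=709, 680^32768=73, 680^65536=235, 680^131072=40, 680^262144=751, 680^524288=265, 680^1048576=607, 680^2097152=832; 680^2657194 = 680^2 * 680^8 * 680^32 * 680^128 * 680^256 * 680^512 * 680^2048 * 680^32768 * 680^524288 * 680^2097152 = 730 (mod 849); answer 730
Stage 3: B2 = 730; m = -8; remainder = value at the root: 5*(-8)^2 - 5*(-8)^1 - 7 = (320) + (40) + (-7) = 353; answer 353
Stage 4: B3 = 353; c = 1257; 1257 = 3 * 419; sigma = (1 + 3) * (1 + 419) = 4 * 420 = 1680; answer 1680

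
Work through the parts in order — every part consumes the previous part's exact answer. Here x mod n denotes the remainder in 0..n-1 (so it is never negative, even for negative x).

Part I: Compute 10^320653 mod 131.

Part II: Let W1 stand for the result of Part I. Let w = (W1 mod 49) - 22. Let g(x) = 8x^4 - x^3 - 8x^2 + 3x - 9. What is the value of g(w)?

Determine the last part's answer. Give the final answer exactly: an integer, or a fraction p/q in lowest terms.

Part I: squarings mod 131: 10^1=10, 10^2=100, 10^4=44, 10^8=102, 10^16=55, 10^32=12, 10^64=13, 10^128=38, 10^256=3, 10^512=9, 10^1024=81, 10^2048=11, 10^4096=121, 10^8192=100, 10^16384=44, 10^32768=102, 10^65536=55, 10^131072=12, 10^262144=13; 10^320653 = 10^1 * 10^4 * 10^8 * 10^128 * 10^1024 * 10^8192 * 10^16384 * 10^32768 * 10^262144 = 29 (mod 131); answer 29
Part II: W1 = 29; w = 7; 8*(7)^4 - 1*(7)^3 - 8*(7)^2 + 3*(7)^1 - 9 = (19208) + (-343) + (-392) + (21) + (-9) = 18485; answer 18485

18485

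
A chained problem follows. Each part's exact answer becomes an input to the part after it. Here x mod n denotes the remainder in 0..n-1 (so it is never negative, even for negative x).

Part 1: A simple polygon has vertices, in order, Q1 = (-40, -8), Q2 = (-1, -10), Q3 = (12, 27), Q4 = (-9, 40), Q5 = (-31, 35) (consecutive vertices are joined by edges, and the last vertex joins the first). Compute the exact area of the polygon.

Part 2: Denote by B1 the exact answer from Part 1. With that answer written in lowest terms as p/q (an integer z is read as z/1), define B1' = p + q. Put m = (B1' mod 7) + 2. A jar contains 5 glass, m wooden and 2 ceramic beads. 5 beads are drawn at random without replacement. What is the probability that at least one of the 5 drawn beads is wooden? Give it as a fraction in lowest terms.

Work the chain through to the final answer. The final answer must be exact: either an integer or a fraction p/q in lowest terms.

Part 1: cross terms: (-40*-10 - -1*-8)=392, (-1*27 - 12*-10)=93, (12*40 - -9*27)=723, (-9*35 - -31*40)=925, (-31*-8 - -40*35)=1648; twice the area = |3781| = 3781; area = 3781/2; answer 3781/2
Part 2: B1 = 3781/2; threaded value p + q = 3783; m = 5; total draws C(12,5) = 792; complement C(7,5) = 21; favorable 792 - 21 = 771; P = 257/264; answer 257/264

257/264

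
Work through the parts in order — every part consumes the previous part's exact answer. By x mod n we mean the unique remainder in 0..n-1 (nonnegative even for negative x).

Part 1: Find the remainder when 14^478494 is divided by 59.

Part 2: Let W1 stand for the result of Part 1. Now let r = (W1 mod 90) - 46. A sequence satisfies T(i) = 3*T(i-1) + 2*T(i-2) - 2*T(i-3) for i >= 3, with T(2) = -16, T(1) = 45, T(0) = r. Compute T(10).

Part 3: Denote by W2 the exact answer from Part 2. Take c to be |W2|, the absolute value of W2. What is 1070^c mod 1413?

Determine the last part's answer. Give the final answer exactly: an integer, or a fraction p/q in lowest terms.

1009

Part 1: squarings mod 59: 14^1=14, 14^2=19, 14^4=7, 14^8=49, 14^16=41, 14^32=29, 14^64=15, 14^128=48, 14^256=3, 14^512=9, 14^1024=22, 14^2048=12, 14^4096=26, 14^8192=27, 14^16384=21, 14^32768=28, 14^65536=17, 14^131072=53, 14^262144=36; 14^478494 = 14^2 * 14^4 * 14^8 * 14^16 * 14^256 * 14^1024 * 14^2048 * 14^16384 * 14^65536 * 14^131072 * 14^262144 = 4 (mod 59); answer 4
Part 2: W1 = 4; r = -42; T(3) = 3*(-16) + 2*(45) - 2*(-42) = 126; iterating: T(3)=126, T(4)=256, T(5)=1052, T(6)=3416, T(7)=11840, T(8)=40248, T(9)=137592, T(10)=469592; answer 469592
Part 3: W2 = 469592; c = 469592; squarings mod 1413: 1070^1=1070, 1070^2=370, 1070^4=1252, 1070^8=487, 1070^16=1198, 1070^32=1009, 1070^64=721, 1070^128=1270, 1070^256=667, 1070^512=1207, 1070^1024=46, 1070^2048=703, 1070^4096=1072, 1070^8192=415, 1070^16384=1252, 1070^32768=487, 1070^65536=1198, 1070^131072=1009, 1070^262144=721; 1070^469592 = 1070^8 * 1070^16 * 1070^64 * 1070^512 * 1070^2048 * 1070^8192 * 1070^65536 * 1070^131072 * 1070^262144 = 1009 (mod 1413); answer 1009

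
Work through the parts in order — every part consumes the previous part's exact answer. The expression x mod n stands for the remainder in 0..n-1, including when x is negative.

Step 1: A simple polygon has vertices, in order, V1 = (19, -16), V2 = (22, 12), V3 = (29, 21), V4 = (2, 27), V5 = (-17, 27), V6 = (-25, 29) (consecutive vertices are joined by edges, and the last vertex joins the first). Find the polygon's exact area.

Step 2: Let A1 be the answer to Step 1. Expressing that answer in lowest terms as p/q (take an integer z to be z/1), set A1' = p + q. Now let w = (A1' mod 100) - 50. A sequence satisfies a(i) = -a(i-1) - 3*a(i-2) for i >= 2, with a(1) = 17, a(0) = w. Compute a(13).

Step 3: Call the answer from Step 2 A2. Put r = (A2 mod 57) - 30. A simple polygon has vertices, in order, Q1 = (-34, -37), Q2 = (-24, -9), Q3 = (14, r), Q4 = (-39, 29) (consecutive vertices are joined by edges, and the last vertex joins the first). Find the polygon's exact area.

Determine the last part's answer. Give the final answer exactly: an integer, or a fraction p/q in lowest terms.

Step 1: cross terms: (19*12 - 22*-16)=580, (22*21 - 29*12)=114, (29*27 - 2*21)=741, (2*27 - -17*27)=513, (-17*29 - -25*27)=182, (-25*-16 - 19*29)=-151; twice the area = |1979| = 1979; area = 1979/2; answer 1979/2
Step 2: A1 = 1979/2; threaded value p + q = 1981; w = 31; a(2) = -1*(17) - 3*(31) = -110; iterating: a(2)=-110, a(3)=59, a(4)=271, a(5)=-448, a(6)=-365, a(7)=1709, a(8)=-614, a(9)=-4513, a(10)=6355, a(11)=7184, a(12)=-26249, a(13)=4697; answer 4697
Step 3: A2 = 4697; r = -7; cross terms: (-34*-9 - -24*-37)=-582, (-24*-7 - 14*-9)=294, (14*29 - -39*-7)=133, (-39*-37 - -34*29)=2429; twice the area = |2274| = 2274; area = 1137; answer 1137

1137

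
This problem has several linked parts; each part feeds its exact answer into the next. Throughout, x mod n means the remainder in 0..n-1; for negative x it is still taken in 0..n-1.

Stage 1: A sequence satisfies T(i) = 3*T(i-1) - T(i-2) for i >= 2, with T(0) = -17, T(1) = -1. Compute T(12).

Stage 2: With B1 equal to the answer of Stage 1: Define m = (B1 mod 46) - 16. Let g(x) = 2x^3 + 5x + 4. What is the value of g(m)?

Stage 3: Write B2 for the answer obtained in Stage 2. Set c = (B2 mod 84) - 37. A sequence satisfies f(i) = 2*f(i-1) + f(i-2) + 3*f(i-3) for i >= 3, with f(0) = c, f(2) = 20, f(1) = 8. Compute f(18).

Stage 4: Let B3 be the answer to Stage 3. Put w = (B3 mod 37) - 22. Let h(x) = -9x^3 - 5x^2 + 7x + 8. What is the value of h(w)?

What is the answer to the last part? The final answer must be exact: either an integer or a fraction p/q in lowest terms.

Stage 1: T(2) = 3*(-1) - 1*(-17) = 14; iterating: T(2)=14, T(3)=43, T(4)=115, T(5)=302, T(6)=791, T(7)=2071, T(8)=5422, T(9)=14195, T(10)=37163, T(11)=97294, T(12)=254719; answer 254719
Stage 2: B1 = 254719; m = 1; 2*(1)^3 + 5*(1)^1 + 4 = (2) + (5) + (4) = 11; answer 11
Stage 3: B2 = 11; c = -26; f(3) = 2*(20) + 1*(8) + 3*(-26) = -30; iterating: f(3)=-30, f(4)=-16, f(5)=-2, f(6)=-110, f(7)=-270, f(8)=-656, f(9)=-1912, f(10)=-5290, f(11)=-14460, f(12)=-39946, f(13)=-110222, f(14)=-303770, f(15)=-837600, f(16)=-2309636, f(17)=-6368182, f(18)=-17558800; answer -17558800
Stage 4: B3 = -17558800; w = 9; -9*(9)^3 - 5*(9)^2 + 7*(9)^1 + 8 = (-6561) + (-405) + (63) + (8) = -6895; answer -6895

-6895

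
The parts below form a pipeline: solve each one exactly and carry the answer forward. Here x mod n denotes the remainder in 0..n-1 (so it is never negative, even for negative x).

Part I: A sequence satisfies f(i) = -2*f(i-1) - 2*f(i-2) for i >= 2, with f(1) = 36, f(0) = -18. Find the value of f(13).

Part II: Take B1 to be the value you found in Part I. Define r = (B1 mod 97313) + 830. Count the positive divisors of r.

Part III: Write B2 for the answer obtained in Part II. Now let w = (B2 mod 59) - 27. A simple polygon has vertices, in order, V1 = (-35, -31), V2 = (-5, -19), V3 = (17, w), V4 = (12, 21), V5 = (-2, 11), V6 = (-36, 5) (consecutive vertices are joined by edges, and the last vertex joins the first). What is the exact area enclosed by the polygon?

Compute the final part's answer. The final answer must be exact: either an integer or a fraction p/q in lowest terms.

1716

Part I: f(2) = -2*(36) - 2*(-18) = -36; iterating: f(2)=-36, f(3)=0, f(4)=72, f(5)=-144, f(6)=144, f(7)=0, f(8)=-288, f(9)=576, f(10)=-576, f(11)=0, f(12)=1152, f(13)=-2304; answer -2304
Part II: B1 = -2304; r = 95839; 95839 = 239 * 401; number of divisors = (1+1) * (1+1) = 4; answer 4
Part III: B2 = 4; w = -23; cross terms: (-35*-19 - -5*-31)=510, (-5*-23 - 17*-19)=438, (17*21 - 12*-23)=633, (12*11 - -2*21)=174, (-2*5 - -36*11)=386, (-36*-31 - -35*5)=1291; twice the area = |3432| = 3432; area = 1716; answer 1716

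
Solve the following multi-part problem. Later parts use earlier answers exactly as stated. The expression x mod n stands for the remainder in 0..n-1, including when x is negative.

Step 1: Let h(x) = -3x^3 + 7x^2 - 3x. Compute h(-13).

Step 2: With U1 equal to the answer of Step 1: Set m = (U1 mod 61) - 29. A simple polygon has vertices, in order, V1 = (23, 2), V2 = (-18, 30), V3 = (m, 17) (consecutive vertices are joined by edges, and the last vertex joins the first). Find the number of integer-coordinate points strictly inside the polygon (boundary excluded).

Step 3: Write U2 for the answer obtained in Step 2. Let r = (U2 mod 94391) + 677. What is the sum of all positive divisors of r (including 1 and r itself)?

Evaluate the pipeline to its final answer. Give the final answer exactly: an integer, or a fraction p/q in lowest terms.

Step 1: -3*(-13)^3 + 7*(-13)^2 - 3*(-13)^1 = (6591) + (1183) + (39) = 7813; answer 7813
Step 2: U1 = 7813; m = -24; cross terms: (23*30 - -18*2)=726, (-18*17 - -24*30)=414, (-24*2 - 23*17)=-439; twice the area = |701| = 701; area = 701/2; boundary points = 1 + 1 + 1 = 3; strictly interior points = area - boundary/2 + 1 = 350; answer 350
Step 3: U2 = 350; r = 1027; 1027 = 13 * 79; sigma = (1 + 13) * (1 + 79) = 14 * 80 = 1120; answer 1120

1120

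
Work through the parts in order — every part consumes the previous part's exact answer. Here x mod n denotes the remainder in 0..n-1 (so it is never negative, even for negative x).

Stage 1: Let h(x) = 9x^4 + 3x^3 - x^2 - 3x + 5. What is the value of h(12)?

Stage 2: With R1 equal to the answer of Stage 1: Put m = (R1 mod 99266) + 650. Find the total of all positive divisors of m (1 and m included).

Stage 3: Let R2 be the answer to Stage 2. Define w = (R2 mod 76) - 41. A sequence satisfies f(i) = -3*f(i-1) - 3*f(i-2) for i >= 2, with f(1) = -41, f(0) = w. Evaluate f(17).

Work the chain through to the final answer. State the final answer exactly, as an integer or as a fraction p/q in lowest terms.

Stage 1: 9*(12)^4 + 3*(12)^3 - 1*(12)^2 - 3*(12)^1 + 5 = (186624) + (5184) + (-144) + (-36) + (5) = 191633; answer 191633
Stage 2: R1 = 191633; m = 93017; 93017 = 191 * 487; sigma = (1 + 191) * (1 + 487) = 192 * 488 = 93696; answer 93696
Stage 3: R2 = 93696; w = 23; f(2) = -3*(-41) - 3*(23) = 54; iterating: f(2)=54, f(3)=-39, f(4)=-45, f(5)=252, f(6)=-621, f(7)=1107, f(8)=-1458, f(9)=1053, f(10)=1215, f(11)=-6804, f(12)=16767, f(13)=-29889, f(14)=39366, f(15)=-28431, f(16)=-32805, f(17)=183708; answer 183708

183708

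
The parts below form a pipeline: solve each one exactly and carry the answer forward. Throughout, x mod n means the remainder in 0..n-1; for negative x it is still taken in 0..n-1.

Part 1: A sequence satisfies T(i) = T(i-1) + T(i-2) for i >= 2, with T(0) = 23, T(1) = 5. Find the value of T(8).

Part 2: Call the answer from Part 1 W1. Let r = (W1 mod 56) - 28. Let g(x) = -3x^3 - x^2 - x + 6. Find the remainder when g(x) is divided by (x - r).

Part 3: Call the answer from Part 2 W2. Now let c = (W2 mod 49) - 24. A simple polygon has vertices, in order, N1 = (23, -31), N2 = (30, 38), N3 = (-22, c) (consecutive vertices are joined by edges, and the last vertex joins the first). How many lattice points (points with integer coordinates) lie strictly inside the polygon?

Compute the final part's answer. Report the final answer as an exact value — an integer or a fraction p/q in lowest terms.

1576

Part 1: T(2) = 1*(5) + 1*(23) = 28; iterating: T(2)=28, T(3)=33, T(4)=61, T(5)=94, T(6)=155, T(7)=249, T(8)=404; answer 404
Part 2: W1 = 404; r = -16; remainder = value at the root: -3*(-16)^3 - 1*(-16)^2 - 1*(-16)^1 + 6 = (12288) + (-256) + (16) + (6) = 12054; answer 12054
Part 3: W2 = 12054; c = -24; cross terms: (23*38 - 30*-31)=1804, (30*-24 - -22*38)=116, (-22*-31 - 23*-24)=1234; twice the area = |3154| = 3154; area = 1577; boundary points = 1 + 2 + 1 = 4; strictly interior points = area - boundary/2 + 1 = 1576; answer 1576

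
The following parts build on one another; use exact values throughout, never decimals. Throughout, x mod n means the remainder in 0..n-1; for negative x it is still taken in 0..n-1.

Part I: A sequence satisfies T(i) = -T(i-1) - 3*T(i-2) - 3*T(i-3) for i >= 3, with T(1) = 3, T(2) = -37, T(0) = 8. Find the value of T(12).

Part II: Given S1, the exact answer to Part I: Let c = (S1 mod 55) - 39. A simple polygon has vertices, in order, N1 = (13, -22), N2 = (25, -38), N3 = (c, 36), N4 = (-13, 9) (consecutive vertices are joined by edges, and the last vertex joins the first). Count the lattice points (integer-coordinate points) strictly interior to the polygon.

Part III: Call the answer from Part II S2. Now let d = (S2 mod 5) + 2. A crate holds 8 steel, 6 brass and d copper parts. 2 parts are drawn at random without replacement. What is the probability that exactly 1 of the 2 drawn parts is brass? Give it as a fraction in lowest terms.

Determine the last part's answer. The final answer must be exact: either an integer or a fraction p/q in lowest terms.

Part I: T(3) = -1*(-37) - 3*(3) - 3*(8) = 4; iterating: T(3)=4, T(4)=98, T(5)=1, T(6)=-307, T(7)=10, T(8)=908, T(9)=-17, T(10)=-2737, T(11)=64, T(12)=8198; answer 8198
Part II: S1 = 8198; c = -36; cross terms: (13*-38 - 25*-22)=56, (25*36 - -36*-38)=-468, (-36*9 - -13*36)=144, (-13*-22 - 13*9)=169; twice the area = |-99| = 99; area = 99/2; boundary points = 4 + 1 + 1 + 1 = 7; strictly interior points = area - boundary/2 + 1 = 47; answer 47
Part III: S2 = 47; d = 4; total draws C(18,2) = 153; favorable C(6,1)*C(12,1) = 72; P = 8/17; answer 8/17

8/17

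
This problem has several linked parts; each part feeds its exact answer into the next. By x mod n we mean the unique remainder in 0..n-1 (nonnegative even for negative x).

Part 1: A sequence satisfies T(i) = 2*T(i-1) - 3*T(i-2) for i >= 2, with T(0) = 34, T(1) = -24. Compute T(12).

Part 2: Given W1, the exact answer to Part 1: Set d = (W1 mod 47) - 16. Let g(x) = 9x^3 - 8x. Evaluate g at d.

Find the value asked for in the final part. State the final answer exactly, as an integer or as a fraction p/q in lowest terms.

30255

Part 1: T(2) = 2*(-24) - 3*(34) = -150; iterating: T(2)=-150, T(3)=-228, T(4)=-6, T(5)=672, T(6)=1362, T(7)=708, T(8)=-2670, T(9)=-7464, T(10)=-6918, T(11)=8556, T(12)=37866; answer 37866
Part 2: W1 = 37866; d = 15; 9*(15)^3 - 8*(15)^1 = (30375) + (-120) = 30255; answer 30255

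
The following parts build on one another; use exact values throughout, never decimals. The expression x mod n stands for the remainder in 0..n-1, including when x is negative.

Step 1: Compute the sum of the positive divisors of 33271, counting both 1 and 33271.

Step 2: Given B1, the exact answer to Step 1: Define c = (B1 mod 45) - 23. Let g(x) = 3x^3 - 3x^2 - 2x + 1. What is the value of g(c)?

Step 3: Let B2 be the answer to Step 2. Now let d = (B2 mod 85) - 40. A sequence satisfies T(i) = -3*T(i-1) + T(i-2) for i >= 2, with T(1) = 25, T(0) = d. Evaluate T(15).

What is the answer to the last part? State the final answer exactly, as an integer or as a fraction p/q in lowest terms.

Step 1: 33271 = 7^3 * 97; sigma = (1 + 7 + 49 + 343) * (1 + 97) = 400 * 98 = 39200; answer 39200
Step 2: B1 = 39200; c = -18; 3*(-18)^3 - 3*(-18)^2 - 2*(-18)^1 + 1 = (-17496) + (-972) + (36) + (1) = -18431; answer -18431
Step 3: B2 = -18431; d = -26; T(2) = -3*(25) + 1*(-26) = -101; iterating: T(2)=-101, T(3)=328, T(4)=-1085, T(5)=3583, T(6)=-11834, T(7)=39085, T(8)=-129089, T(9)=426352, T(10)=-1408145, T(11)=4650787, T(12)=-15360506, T(13)=50732305, T(14)=-167557421, T(15)=553404568; answer 553404568

553404568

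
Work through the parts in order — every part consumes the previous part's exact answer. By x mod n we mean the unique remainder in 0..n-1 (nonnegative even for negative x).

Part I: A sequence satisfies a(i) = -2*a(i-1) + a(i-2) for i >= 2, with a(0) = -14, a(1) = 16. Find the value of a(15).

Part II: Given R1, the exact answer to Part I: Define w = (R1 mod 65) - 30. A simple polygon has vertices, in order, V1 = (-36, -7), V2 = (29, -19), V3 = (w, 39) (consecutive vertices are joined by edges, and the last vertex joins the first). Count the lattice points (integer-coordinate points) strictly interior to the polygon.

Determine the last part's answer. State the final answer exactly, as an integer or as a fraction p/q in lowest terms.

Part I: a(2) = -2*(16) + 1*(-14) = -46; iterating: a(2)=-46, a(3)=108, a(4)=-262, a(5)=632, a(6)=-1526, a(7)=3684, a(8)=-8894, a(9)=21472, a(10)=-51838, a(11)=125148, a(12)=-302134, a(13)=729416, a(14)=-1760966, a(15)=4251348; answer 4251348
Part II: R1 = 4251348; w = -7; cross terms: (-36*-19 - 29*-7)=887, (29*39 - -7*-19)=998, (-7*-7 - -36*39)=1453; twice the area = |3338| = 3338; area = 1669; boundary points = 1 + 2 + 1 = 4; strictly interior points = area - boundary/2 + 1 = 1668; answer 1668

1668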